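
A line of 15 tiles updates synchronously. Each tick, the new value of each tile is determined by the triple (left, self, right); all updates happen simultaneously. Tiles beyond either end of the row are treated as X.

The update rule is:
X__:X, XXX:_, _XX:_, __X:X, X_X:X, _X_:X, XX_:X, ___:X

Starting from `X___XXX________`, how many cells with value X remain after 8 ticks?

3

tick 1: XXXX__XXXXXXXXX
tick 2: ___XXX_________
tick 3: XXX__XXXXXXXXXX
tick 4: __XXX__________
tick 5: XX__XXXXXXXXXXX
tick 6: _XXX___________
tick 7: X__XXXXXXXXXXXX
tick 8: XXX____________
count of X: 3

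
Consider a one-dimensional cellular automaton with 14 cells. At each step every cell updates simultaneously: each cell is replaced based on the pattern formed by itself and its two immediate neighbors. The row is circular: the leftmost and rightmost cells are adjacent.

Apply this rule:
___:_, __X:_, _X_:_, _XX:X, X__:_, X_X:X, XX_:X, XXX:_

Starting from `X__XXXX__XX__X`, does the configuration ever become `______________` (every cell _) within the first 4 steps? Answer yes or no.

no

X__X__X__XX__X
X________XX__X
X________XX__X  (fixed point — unchanged through step 4)
step 4 is X________XX__X, still not uniform _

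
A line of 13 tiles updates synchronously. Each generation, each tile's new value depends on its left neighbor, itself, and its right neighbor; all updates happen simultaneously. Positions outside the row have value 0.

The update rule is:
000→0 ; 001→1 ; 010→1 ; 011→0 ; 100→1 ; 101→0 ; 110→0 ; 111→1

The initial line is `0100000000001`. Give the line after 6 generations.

1110000000011
0101000000100
1101100001110
0000010010101
0000111110101
0001011100101

0001011100101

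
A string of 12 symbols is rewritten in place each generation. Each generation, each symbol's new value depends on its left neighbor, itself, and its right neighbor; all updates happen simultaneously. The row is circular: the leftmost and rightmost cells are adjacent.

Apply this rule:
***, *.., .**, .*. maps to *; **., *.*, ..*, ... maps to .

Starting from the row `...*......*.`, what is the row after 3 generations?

...**.....**
*..*.*....*.
**.*.**...*.

**.*.**...*.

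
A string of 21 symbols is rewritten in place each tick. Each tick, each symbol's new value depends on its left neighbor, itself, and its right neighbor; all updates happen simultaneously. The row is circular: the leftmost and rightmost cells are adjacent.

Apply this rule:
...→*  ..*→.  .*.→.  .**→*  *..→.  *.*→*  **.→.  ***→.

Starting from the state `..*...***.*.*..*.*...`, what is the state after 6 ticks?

tick 1: *...*.*..*.*....*..**
tick 2: ..*..*....*..**....*.
tick 3: *......**....*..**...
tick 4: ..****.*..**....*..*.
tick 5: *.*...*...*..**......
tick 6: .*..*...*....*..****.

.*..*...*....*..****.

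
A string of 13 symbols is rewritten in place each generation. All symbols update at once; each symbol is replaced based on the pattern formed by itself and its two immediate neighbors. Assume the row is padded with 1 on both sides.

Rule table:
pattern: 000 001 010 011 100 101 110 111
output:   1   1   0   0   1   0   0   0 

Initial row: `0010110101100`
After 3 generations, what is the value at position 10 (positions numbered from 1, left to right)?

0

generation 1: 1100000000011
generation 2: 0011111111100
generation 3: 1100000000011
position 10 holds 0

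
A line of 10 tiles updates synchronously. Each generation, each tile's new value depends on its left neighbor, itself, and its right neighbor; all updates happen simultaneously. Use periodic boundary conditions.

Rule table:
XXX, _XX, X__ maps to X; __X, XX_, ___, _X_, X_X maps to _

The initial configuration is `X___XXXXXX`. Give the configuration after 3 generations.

____XXXX_X

_X__XXXXXX
__X_XXXXX_
____XXXX_X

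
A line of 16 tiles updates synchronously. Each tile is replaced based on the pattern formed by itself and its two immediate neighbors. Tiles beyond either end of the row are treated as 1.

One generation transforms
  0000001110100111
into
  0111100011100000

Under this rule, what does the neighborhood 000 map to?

1

At position 1 the neighborhood is 000; the next row has 1 there.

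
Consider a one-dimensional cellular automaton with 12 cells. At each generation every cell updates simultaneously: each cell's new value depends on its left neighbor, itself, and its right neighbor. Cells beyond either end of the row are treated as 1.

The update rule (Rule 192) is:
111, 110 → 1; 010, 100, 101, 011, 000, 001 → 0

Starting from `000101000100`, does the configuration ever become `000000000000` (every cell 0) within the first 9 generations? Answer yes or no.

yes

generation 1: 000000000000
all cells are 0 at generation 1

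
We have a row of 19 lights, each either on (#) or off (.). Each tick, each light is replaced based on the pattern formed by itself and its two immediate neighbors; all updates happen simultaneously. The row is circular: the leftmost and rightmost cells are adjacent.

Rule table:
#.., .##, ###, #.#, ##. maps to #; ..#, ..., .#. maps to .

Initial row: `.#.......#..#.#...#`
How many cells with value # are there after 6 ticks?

5

#.#.......#..#.#...
.#.#.......#..#.#..
..#.#.......#..#.#.
...#.#.......#..#.#
#...#.#.......#..#.
.#...#.#.......#..#
count of #: 5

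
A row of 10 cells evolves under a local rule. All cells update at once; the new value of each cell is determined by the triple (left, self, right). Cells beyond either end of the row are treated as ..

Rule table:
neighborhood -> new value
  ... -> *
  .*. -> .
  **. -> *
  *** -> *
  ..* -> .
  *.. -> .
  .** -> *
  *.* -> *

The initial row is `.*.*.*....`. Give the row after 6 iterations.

iteration 1: ..*.*..***
iteration 2: *..*...***
iteration 3: .....*.***
iteration 4: ****..****
iteration 5: ****..****  (fixed point — unchanged through iteration 6)

****..****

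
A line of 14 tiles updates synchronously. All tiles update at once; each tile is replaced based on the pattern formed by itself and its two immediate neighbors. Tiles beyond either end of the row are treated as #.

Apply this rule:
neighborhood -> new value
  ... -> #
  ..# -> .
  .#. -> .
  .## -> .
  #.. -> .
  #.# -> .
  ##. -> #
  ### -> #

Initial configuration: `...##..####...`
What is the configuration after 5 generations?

.#..#...###.#.
......#..##...
.####.....#.#.
..###.###.....
...##..##.###.

...##..##.###.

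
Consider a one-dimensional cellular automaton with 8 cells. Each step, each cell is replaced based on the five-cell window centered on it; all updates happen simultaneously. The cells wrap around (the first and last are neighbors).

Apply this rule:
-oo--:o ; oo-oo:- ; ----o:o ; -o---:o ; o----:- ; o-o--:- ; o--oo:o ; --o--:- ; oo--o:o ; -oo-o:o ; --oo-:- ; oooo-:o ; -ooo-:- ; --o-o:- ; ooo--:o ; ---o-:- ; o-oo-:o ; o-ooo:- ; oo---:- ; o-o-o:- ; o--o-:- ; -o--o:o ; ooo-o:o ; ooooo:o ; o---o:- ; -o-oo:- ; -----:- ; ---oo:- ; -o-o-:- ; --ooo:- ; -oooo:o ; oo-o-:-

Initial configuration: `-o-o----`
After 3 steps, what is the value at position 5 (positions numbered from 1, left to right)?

step 1: ----o--o
step 2: o-o--o--
step 3: ---o--o-
position 5 holds -

-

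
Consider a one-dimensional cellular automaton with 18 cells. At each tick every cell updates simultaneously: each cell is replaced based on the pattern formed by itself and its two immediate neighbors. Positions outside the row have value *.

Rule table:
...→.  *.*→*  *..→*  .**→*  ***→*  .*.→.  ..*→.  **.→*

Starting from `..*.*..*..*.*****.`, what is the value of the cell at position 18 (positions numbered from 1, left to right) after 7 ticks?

*

tick 1: *..*.*..*..*******
tick 2: **..*.*..*.*******
tick 3: ***..*.*..********
tick 4: ****..*.*.********
tick 5: *****..*.*********
tick 6: ******..**********
tick 7: *******.**********
position 18 holds *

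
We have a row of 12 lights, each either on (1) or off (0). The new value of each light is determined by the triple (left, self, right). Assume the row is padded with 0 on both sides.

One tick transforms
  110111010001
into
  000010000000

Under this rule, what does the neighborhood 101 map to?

0

At position 2 the neighborhood is 101; the next row has 0 there.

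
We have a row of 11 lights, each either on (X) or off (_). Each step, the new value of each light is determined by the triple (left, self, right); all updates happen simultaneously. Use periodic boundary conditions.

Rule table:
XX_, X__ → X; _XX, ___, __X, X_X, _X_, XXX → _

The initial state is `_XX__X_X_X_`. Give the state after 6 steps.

____X__XX__

__XX______X
X__XX______
_X__XX_____
__X__XX____
___X__XX___
____X__XX__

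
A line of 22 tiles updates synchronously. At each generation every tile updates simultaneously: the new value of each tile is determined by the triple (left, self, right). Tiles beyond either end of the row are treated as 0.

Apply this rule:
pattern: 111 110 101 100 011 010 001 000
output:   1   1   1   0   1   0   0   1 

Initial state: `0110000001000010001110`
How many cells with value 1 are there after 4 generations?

18

generation 1: 0110111100011000101110
generation 2: 0111111101011010011110
generation 3: 0111111110111100011110
generation 4: 0111111111111101011110
count of 1: 18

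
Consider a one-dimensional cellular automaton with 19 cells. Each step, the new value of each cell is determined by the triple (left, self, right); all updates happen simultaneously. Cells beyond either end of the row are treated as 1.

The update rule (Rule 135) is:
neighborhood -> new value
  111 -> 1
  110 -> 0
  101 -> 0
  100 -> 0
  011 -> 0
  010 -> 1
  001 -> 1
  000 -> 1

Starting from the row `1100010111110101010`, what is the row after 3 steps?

0110101101010001010

1001110011100101010
0010100101001101010
0110101101010001010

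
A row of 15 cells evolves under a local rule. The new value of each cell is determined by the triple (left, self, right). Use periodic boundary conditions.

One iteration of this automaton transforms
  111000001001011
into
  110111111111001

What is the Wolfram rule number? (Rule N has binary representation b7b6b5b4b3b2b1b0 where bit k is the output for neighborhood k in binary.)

position 0: 111 → 1  (bit 7 = 1)
position 2: 110 → 0  (bit 6 = 0)
position 12: 101 → 0  (bit 5 = 0)
position 3: 100 → 1  (bit 4 = 1)
position 13: 011 → 0  (bit 3 = 0)
position 8: 010 → 1  (bit 2 = 1)
position 7: 001 → 1  (bit 1 = 1)
position 4: 000 → 1  (bit 0 = 1)
bits b7..b0 = 10010111 = 151

151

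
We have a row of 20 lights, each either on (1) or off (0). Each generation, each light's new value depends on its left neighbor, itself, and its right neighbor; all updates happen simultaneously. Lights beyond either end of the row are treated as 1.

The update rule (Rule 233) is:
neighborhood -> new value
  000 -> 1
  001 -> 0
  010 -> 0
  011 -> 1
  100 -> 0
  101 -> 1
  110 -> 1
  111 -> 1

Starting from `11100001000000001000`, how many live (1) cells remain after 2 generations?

generation 1: 11101100011111100010
generation 2: 11111101011111101001
count of 1: 15

15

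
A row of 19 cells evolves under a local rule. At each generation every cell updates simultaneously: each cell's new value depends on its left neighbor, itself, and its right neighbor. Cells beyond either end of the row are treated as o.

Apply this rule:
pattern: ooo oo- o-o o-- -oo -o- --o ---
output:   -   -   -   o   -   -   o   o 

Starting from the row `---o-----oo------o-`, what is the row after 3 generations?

ooo-ooooo--oooooo--
---------oo------oo
ooooooooo--oooooo--

ooooooooo--oooooo--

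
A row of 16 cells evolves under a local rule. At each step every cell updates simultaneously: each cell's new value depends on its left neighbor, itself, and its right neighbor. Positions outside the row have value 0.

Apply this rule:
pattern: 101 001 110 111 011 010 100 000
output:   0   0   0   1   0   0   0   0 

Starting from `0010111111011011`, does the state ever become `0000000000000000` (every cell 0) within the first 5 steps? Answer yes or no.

0000011110000000
0000001100000000
0000000000000000
all cells are 0 at step 3

yes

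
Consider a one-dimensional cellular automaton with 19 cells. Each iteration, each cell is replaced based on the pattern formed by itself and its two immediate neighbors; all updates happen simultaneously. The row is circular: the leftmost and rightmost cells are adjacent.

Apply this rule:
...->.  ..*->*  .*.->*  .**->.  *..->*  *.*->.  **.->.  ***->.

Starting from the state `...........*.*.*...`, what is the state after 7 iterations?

iteration 1: ..........**.*.**..
iteration 2: .........*...*...*.
iteration 3: ........***.***.***
iteration 4: *......*...........
iteration 5: **....***.........*
iteration 6: ..*..*...*.......*.
iteration 7: .******.***.....***

.******.***.....***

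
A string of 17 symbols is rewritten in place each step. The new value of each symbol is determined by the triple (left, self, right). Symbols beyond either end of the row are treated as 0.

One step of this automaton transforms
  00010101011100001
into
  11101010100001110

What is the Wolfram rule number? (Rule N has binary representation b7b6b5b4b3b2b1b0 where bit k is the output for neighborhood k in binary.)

35

position 10: 111 → 0  (bit 7 = 0)
position 11: 110 → 0  (bit 6 = 0)
position 4: 101 → 1  (bit 5 = 1)
position 12: 100 → 0  (bit 4 = 0)
position 9: 011 → 0  (bit 3 = 0)
position 3: 010 → 0  (bit 2 = 0)
position 2: 001 → 1  (bit 1 = 1)
position 0: 000 → 1  (bit 0 = 1)
bits b7..b0 = 00100011 = 35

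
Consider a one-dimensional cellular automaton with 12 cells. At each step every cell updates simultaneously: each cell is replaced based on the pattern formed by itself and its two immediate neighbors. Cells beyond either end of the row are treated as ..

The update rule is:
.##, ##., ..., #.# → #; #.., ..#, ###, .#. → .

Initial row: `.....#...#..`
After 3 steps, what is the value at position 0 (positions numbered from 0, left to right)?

.

####...#...#
#..#.#...#..
....#..#...#
position 0 holds .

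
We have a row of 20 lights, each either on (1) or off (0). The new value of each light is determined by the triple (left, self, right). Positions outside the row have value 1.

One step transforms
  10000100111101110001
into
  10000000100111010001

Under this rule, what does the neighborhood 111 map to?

At position 9 the neighborhood is 111; the next row has 0 there.

0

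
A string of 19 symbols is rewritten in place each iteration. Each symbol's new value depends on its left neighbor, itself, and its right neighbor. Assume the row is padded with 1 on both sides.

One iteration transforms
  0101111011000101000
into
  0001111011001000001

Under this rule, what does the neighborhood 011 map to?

1

At position 3 the neighborhood is 011; the next row has 1 there.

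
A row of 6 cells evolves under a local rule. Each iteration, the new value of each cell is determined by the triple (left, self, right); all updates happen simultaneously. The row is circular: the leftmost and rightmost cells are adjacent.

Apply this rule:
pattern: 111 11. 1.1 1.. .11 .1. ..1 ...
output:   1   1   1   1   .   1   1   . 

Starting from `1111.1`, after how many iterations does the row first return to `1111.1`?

11111.
.11111
1.1111
11.111
111.11
1111.1

6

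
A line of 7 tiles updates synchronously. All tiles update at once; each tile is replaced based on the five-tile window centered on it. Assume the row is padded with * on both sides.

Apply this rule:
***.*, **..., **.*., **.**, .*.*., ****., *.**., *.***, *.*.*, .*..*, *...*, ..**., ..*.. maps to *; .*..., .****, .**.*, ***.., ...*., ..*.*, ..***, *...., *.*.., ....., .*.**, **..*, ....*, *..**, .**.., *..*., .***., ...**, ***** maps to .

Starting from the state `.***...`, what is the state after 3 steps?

**..**.
*...*.*
.**...*

.**...*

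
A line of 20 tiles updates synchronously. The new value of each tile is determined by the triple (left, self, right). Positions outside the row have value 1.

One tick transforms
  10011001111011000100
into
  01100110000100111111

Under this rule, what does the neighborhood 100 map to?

At position 1 the neighborhood is 100; the next row has 1 there.

1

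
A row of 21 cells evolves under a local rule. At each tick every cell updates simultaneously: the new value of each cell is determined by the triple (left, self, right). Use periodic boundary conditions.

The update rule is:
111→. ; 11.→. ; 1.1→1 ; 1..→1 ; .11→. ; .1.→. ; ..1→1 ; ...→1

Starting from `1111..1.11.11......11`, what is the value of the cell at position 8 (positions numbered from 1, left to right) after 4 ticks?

....11.1..1..111111..
1111..1.11.11......11  (repeats tick 0; period 2)
tick 4: 1111..1.11.11......11
position 8 holds .

.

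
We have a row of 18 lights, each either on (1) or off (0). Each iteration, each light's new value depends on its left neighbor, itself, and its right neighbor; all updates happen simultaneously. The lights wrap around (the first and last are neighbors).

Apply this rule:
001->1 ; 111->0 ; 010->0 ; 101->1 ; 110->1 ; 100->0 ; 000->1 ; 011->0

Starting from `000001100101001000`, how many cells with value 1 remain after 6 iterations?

8

iteration 1: 111110101010010011
iteration 2: 000011010100100100
iteration 3: 111101101001001001
iteration 4: 000110110010010010
iteration 5: 111011010100100100
iteration 6: 001101101001001001
count of 1: 8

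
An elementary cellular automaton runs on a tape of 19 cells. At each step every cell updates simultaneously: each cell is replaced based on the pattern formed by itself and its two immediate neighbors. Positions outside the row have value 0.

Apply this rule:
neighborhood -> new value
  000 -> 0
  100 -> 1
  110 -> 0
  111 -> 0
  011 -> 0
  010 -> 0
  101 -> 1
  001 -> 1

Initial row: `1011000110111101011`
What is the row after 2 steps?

1011010110100101010

0100101001000010100
1011010110100101010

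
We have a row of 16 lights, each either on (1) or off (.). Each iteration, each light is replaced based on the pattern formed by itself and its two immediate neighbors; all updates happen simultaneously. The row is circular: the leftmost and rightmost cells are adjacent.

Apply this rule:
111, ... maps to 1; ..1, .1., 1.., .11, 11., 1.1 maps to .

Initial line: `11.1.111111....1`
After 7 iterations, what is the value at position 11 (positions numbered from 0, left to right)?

1.....1111..11..
..111..11.......
1..1......111111
.....1111..11111
.111..11....111.
..1......11..1..
1...1111.......1
position 11 holds .

.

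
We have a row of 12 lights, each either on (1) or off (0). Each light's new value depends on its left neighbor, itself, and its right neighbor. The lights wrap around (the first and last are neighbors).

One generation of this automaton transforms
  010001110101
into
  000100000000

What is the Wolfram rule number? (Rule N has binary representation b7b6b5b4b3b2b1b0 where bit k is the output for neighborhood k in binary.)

1

position 6: 111 → 0  (bit 7 = 0)
position 7: 110 → 0  (bit 6 = 0)
position 0: 101 → 0  (bit 5 = 0)
position 2: 100 → 0  (bit 4 = 0)
position 5: 011 → 0  (bit 3 = 0)
position 1: 010 → 0  (bit 2 = 0)
position 4: 001 → 0  (bit 1 = 0)
position 3: 000 → 1  (bit 0 = 1)
bits b7..b0 = 00000001 = 1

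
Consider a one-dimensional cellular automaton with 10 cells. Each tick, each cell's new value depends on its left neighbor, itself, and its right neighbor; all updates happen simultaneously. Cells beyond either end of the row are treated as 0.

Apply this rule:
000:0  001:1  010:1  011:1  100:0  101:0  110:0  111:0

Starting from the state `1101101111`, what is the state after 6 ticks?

1001001000
1011011000
1010010000
1010110000
1010100000
1010100000

1010100000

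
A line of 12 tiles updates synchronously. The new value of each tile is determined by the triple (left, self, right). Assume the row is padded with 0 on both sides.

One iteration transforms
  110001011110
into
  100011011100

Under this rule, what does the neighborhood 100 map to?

At position 2 the neighborhood is 100; the next row has 0 there.

0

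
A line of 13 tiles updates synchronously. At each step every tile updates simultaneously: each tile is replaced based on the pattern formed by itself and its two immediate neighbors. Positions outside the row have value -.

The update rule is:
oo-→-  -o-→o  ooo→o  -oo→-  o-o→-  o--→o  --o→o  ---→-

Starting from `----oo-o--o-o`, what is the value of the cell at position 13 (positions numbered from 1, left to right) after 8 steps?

-

step 1: ---o---oooo-o
step 2: --ooo-o-oo--o
step 3: -o-o--o---ooo
step 4: oo-ooooo-o-o-
step 5: ----ooo--o-oo
step 6: ---o-o-ooo---
step 7: --oo-o--o-o--
step 8: -o---oooo-oo-
position 13 holds -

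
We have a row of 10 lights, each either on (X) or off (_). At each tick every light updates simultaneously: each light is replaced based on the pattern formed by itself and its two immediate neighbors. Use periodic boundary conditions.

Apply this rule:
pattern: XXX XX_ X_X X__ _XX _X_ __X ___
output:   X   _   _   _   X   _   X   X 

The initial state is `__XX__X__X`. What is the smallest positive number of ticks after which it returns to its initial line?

tick 1: _XX__X__X_
tick 2: XX__X__X__
tick 3: X__X__X__X
tick 4: __X__X__XX
tick 5: _X__X__XX_
tick 6: X__X__XX__
tick 7: __X__XX__X
tick 8: _X__XX__X_
tick 9: X__XX__X__
tick 10: __XX__X__X

10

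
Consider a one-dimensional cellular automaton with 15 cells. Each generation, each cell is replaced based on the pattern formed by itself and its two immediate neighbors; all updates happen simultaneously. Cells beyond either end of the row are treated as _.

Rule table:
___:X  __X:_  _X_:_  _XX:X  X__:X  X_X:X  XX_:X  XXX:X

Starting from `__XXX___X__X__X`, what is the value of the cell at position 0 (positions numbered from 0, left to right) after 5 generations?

generation 1: X_XXXXX__X__X__
generation 2: _XXXXXXX__X__XX
generation 3: _XXXXXXXX__X_XX
generation 4: _XXXXXXXXX__XXX
generation 5: _XXXXXXXXXX_XXX
position 0 holds _

_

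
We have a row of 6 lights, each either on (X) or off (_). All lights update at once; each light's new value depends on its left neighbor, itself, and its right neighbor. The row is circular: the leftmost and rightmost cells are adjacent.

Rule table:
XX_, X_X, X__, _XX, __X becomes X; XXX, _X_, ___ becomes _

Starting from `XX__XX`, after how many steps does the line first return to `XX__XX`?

_XXXX_
XX__XX

2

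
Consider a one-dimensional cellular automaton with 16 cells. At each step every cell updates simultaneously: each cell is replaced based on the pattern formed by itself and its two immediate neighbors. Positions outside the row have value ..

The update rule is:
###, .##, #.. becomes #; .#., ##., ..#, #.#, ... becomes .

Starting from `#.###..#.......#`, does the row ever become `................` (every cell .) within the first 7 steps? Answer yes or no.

..##.#..#.......
..#...#..#......
...#...#..#.....
....#...#..#....
.....#...#..#...
......#...#..#..
.......#...#..#.
step 7 is .......#...#..#., still not uniform .

no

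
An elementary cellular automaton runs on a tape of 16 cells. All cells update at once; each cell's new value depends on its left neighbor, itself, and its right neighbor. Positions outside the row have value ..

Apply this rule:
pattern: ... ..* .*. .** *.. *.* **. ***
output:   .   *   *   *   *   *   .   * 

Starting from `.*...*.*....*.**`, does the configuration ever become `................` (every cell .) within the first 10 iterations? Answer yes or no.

***.*****..****.
**.*****.*****.*
*.*****.*****.**
******.*****.**.
*****.*****.**.*
****.*****.**.**
***.*****.**.**.
**.*****.**.**.*
*.*****.**.**.**
******.**.**.**.
iteration 10 is ******.**.**.**., still not uniform .

no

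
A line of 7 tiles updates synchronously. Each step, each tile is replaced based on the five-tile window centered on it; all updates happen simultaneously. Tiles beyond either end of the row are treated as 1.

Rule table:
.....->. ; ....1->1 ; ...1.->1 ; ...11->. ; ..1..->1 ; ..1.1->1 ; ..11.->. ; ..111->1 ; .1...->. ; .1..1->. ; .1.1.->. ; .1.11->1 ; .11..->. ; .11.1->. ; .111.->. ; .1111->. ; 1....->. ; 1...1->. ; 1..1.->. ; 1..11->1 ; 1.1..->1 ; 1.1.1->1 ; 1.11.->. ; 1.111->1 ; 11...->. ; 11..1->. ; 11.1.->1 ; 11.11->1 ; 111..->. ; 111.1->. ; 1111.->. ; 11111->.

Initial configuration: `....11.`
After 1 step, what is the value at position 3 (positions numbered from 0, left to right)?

.

step 1: ..1...1
position 3 holds .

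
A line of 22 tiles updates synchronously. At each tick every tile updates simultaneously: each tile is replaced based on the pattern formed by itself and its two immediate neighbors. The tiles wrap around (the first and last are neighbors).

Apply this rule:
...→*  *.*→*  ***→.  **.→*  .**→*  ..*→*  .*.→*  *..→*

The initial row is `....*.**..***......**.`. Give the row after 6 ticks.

***********.**********
..........***.........
***********.**********  (repeats tick 1; period 2)
tick 6: ..........***.........

..........***.........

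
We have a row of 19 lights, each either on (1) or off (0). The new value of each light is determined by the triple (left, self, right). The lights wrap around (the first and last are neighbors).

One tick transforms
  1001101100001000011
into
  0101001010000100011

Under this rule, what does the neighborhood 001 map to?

0

At position 2 the neighborhood is 001; the next row has 0 there.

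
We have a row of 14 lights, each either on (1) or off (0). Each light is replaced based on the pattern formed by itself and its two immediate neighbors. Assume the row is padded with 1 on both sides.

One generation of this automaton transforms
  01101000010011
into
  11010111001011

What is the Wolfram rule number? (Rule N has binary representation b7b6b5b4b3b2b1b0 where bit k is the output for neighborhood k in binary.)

185

position 13: 111 → 1  (bit 7 = 1)
position 2: 110 → 0  (bit 6 = 0)
position 0: 101 → 1  (bit 5 = 1)
position 5: 100 → 1  (bit 4 = 1)
position 1: 011 → 1  (bit 3 = 1)
position 4: 010 → 0  (bit 2 = 0)
position 8: 001 → 0  (bit 1 = 0)
position 6: 000 → 1  (bit 0 = 1)
bits b7..b0 = 10111001 = 185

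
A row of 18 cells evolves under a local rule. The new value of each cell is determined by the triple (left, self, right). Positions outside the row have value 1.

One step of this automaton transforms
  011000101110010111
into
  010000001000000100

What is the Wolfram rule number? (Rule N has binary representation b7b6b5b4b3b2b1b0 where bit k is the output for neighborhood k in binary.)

8

position 9: 111 → 0  (bit 7 = 0)
position 2: 110 → 0  (bit 6 = 0)
position 0: 101 → 0  (bit 5 = 0)
position 3: 100 → 0  (bit 4 = 0)
position 1: 011 → 1  (bit 3 = 1)
position 6: 010 → 0  (bit 2 = 0)
position 5: 001 → 0  (bit 1 = 0)
position 4: 000 → 0  (bit 0 = 0)
bits b7..b0 = 00001000 = 8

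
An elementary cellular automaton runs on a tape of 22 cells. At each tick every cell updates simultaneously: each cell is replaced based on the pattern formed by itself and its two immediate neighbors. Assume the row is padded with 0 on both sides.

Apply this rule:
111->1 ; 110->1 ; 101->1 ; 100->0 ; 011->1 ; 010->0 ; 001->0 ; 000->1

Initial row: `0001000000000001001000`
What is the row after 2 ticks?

1101011111111101111011

tick 1: 1100011111111100000011
tick 2: 1101011111111101111011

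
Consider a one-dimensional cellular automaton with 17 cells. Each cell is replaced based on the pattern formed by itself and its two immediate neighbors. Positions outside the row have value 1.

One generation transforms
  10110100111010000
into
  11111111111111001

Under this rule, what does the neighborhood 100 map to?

At position 6 the neighborhood is 100; the next row has 1 there.

1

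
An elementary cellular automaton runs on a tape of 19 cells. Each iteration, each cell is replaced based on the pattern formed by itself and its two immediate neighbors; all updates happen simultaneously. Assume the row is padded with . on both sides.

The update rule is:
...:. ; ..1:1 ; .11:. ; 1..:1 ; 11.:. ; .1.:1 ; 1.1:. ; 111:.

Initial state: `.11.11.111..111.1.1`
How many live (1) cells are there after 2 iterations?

1.........11....1.1
11.......1..1..11.1
count of 1: 7

7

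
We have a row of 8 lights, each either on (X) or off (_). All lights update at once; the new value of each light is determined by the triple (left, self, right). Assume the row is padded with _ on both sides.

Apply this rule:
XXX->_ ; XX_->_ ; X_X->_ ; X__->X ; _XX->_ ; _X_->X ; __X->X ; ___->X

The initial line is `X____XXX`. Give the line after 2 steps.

XXXXX___
_____XXX

_____XXX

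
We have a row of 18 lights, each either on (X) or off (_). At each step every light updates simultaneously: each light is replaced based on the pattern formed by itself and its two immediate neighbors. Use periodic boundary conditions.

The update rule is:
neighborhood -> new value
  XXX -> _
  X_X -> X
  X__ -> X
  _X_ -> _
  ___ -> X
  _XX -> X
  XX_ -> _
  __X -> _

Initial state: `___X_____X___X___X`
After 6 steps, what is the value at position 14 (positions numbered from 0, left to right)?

X

XX__XXXX__XX__XX__
X_X_X___X_X_X_X_X_
_X_X_XX__X_X_X_X_X
X_X_XX_X__X_X_X_X_
_X_XX_X_X__X_X_X_X
X_XX_X_X_X__X_X_X_
position 14 holds X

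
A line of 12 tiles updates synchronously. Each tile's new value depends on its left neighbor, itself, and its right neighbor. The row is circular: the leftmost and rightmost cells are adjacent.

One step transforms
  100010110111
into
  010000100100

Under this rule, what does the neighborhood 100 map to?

At position 1 the neighborhood is 100; the next row has 1 there.

1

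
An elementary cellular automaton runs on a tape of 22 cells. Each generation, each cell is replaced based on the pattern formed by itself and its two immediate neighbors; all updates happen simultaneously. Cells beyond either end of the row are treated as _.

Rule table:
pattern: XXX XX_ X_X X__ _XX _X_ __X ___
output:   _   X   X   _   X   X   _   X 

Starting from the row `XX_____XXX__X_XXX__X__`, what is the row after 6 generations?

XX_XXX_X_X__XXX_X__X_X
XXXX_XXXXX__X_XXX__XXX
X__XXX___X__XXX_X__X_X
X__X_X_X_X__X_XXX__XXX
X__XXXXXXX__XXX_X__X_X
X__X_____X__X_XXX__XXX

X__X_____X__X_XXX__XXX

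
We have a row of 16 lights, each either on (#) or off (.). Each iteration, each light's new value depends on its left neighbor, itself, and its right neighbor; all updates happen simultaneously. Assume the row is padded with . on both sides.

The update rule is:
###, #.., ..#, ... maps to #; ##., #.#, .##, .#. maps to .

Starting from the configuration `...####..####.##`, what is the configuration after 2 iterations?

.#..........####

###.##.##.##....
.#..........####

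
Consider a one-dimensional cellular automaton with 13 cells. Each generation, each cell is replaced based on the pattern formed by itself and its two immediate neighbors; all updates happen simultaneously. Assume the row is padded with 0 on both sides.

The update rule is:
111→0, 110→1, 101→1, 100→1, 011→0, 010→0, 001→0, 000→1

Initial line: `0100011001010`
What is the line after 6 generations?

0100100110001

0011001100101
1001100110010
0100110011001
0010011001100
1001001100111
0100100110001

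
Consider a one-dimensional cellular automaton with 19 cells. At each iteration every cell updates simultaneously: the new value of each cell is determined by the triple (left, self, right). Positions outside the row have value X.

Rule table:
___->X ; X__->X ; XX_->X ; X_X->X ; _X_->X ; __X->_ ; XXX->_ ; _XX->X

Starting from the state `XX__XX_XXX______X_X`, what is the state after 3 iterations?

____XX_X_XXXX_X_XX_

_XX_XXXX_XXXXXX_XXX
XXXXX__XXX____XXX__
____XX_X_XXXX_X_XX_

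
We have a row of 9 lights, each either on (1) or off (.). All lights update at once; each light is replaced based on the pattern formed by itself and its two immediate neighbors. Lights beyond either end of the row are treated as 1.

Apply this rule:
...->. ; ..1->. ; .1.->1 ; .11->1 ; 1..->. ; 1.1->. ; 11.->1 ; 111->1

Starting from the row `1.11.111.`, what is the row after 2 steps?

step 1: 1.11.111.  (fixed point — unchanged through step 2)

1.11.111.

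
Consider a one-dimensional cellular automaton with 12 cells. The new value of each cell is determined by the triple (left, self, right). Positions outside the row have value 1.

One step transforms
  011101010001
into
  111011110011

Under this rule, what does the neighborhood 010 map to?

At position 5 the neighborhood is 010; the next row has 1 there.

1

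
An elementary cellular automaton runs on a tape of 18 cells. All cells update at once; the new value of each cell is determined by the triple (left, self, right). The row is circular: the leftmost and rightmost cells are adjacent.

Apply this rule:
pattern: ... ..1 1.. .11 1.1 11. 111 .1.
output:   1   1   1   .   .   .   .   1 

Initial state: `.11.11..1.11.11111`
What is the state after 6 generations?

......111.........
111111...111111111
......111.........  (repeats generation 1; period 2)
generation 6: 111111...111111111

111111...111111111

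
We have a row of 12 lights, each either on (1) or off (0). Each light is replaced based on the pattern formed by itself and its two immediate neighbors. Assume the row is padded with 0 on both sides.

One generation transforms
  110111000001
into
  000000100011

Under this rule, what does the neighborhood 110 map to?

At position 1 the neighborhood is 110; the next row has 0 there.

0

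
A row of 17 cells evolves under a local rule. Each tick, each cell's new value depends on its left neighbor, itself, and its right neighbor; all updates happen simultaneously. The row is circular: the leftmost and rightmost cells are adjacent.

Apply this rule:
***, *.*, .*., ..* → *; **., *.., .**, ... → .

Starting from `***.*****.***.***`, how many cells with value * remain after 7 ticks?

11

tick 1: **.*.***.*.*.*.**
tick 2: *.***.*.*******.*
tick 3: .*.*.***.*****.*.
tick 4: *****.*.*.***.**.
tick 5: .***.*****.*.*..*
tick 6: *.*.*.***.****.**
tick 7: .*****.*.*.**.*.*
count of *: 11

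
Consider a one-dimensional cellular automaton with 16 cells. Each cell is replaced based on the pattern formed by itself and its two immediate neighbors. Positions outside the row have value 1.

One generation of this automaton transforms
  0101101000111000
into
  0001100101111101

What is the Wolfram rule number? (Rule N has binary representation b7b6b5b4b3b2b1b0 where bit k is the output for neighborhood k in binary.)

218

position 11: 111 → 1  (bit 7 = 1)
position 4: 110 → 1  (bit 6 = 1)
position 0: 101 → 0  (bit 5 = 0)
position 7: 100 → 1  (bit 4 = 1)
position 3: 011 → 1  (bit 3 = 1)
position 1: 010 → 0  (bit 2 = 0)
position 9: 001 → 1  (bit 1 = 1)
position 8: 000 → 0  (bit 0 = 0)
bits b7..b0 = 11011010 = 218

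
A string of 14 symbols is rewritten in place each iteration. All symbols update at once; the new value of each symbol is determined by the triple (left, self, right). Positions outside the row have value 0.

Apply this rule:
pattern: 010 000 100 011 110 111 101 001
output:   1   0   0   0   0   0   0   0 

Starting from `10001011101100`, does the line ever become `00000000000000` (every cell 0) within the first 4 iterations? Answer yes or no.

iteration 1: 10001000000000
iteration 2: 10001000000000  (fixed point — unchanged through iteration 4)
iteration 4 is 10001000000000, still not uniform 0

no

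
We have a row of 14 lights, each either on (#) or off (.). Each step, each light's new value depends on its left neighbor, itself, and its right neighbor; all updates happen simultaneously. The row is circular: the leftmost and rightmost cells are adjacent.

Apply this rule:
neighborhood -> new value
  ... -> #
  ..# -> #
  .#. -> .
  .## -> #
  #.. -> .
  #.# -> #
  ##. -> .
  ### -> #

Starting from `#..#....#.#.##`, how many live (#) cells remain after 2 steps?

8

..#..###.#.###
.#..###.#.###.
count of #: 8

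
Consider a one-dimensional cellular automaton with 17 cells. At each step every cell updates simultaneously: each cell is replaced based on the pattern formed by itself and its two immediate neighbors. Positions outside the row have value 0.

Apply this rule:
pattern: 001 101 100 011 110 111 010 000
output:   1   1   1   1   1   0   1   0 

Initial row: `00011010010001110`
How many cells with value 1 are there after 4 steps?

00111111111011011
01100000001111111
11110000011000001
10011000111100011
count of 1: 9

9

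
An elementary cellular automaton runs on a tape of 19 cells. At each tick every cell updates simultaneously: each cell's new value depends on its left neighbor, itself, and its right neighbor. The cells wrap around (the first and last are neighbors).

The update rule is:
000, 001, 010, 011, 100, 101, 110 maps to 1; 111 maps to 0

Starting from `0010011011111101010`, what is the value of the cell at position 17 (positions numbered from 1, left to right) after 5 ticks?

1111111110000111111
0000000011111100000
1111111110000111111  (repeats tick 1; period 2)
tick 5: 1111111110000111111
position 17 holds 1

1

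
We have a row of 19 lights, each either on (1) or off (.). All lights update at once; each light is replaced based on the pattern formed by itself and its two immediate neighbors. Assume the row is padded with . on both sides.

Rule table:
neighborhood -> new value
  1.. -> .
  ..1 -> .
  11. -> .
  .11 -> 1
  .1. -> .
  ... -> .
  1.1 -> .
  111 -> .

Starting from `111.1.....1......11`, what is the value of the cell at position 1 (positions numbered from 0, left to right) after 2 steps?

.

1................1.
...................
position 1 holds .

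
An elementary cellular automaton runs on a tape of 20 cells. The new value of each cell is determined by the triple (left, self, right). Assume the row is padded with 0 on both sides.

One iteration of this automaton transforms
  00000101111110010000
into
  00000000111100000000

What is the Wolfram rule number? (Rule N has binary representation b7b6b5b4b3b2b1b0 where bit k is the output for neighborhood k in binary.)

128

position 8: 111 → 1  (bit 7 = 1)
position 12: 110 → 0  (bit 6 = 0)
position 6: 101 → 0  (bit 5 = 0)
position 13: 100 → 0  (bit 4 = 0)
position 7: 011 → 0  (bit 3 = 0)
position 5: 010 → 0  (bit 2 = 0)
position 4: 001 → 0  (bit 1 = 0)
position 0: 000 → 0  (bit 0 = 0)
bits b7..b0 = 10000000 = 128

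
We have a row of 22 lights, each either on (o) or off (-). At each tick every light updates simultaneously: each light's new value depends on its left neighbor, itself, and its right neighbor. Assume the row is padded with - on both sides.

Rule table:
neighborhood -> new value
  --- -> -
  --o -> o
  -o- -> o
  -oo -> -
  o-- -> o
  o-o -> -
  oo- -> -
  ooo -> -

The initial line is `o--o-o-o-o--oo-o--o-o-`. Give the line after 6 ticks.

-o---o-oooooo-o---o---

tick 1: oooo-o-o-ooo---oooo-oo
tick 2: -----o-o----o-o-------
tick 3: ----oo-oo--oo-oo------
tick 4: ---o-----oo-----o-----
tick 5: --ooo---o--o---ooo----
tick 6: -o---o-oooooo-o---o---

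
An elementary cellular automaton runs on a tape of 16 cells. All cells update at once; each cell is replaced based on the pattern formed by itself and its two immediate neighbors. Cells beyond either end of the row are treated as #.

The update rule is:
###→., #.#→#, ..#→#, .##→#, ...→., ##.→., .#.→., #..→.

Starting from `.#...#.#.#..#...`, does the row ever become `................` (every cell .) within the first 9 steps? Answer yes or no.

#...#.#.#..#...#
...#.#.#..#...##
..#.#.#..#...##.
.#.#.#..#...##.#
#.#.#..#...##.##
.#.#..#...##.##.
#.#..#...##.##.#
.#..#...##.##.##
#..#...##.##.##.
step 9 is #..#...##.##.##., still not uniform .

no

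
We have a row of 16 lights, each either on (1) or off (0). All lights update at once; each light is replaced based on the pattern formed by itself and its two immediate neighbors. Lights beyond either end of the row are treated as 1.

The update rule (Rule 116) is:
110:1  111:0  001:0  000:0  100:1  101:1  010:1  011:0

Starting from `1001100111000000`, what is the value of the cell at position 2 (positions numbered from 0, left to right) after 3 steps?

1100110001100000
0110011000110000
1011001100011000
position 2 holds 1

1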